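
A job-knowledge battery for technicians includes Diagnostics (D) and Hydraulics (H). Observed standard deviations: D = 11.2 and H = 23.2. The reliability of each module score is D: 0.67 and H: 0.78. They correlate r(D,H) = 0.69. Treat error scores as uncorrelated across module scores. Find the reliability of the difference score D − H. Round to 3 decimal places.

Var(D−H) = 11.2² + 23.2² − 2·11.2·23.2·0.69 = 663.68 − 358.579 = 305.101.
With uncorrelated errors the cross-covariances are all true-score covariance, so they carry over unchanged; only the diagonal terms shrink to ρᵢσᵢ².
True-score variance = [11.2²·0.67 + 23.2²·0.78] − 358.579 = 503.872 − 358.579 = 145.293.
Reliability = 145.293 / 305.101 = 0.476.

0.476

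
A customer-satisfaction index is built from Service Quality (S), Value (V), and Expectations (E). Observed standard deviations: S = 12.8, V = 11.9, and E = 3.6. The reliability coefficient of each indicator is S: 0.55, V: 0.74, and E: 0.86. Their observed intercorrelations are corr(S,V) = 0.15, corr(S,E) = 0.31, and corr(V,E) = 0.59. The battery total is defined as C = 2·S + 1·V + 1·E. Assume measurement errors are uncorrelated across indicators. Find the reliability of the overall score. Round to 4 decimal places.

Var(C) = 2²·12.8² + 11.9² + 3.6² + 2·[2·12.8·11.9·0.15 + 2·12.8·3.6·0.31 + 11.9·3.6·0.59] = 809.93 + 199.082 = 1009.01.
Because errors are independent across components, Cov(Tᵢ,Tⱼ) = Cov(Xᵢ,Xⱼ); the off-diagonal part of the true-score variance is the same as above.
True-score variance = [2²·12.8²·0.55 + 11.9²·0.74 + 3.6²·0.86] + 199.082 = 476.385 + 199.082 = 675.467.
Reliability = 675.467 / 1009.01 = 0.6694.

0.6694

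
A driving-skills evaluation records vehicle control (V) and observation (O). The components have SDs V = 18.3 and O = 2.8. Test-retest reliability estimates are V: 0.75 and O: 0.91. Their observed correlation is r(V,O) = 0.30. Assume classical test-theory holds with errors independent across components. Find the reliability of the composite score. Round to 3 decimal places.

0.774

Var(V+O) = 18.3² + 2.8² + 2·[18.3·2.8·0.30] = 342.73 + 30.744 = 373.474.
With uncorrelated errors the cross-covariances are all true-score covariance, so they carry over unchanged; only the diagonal terms shrink to ρᵢσᵢ².
True-score variance = [18.3²·0.75 + 2.8²·0.91] + 30.744 = 258.302 + 30.744 = 289.046.
Reliability = 289.046 / 373.474 = 0.774.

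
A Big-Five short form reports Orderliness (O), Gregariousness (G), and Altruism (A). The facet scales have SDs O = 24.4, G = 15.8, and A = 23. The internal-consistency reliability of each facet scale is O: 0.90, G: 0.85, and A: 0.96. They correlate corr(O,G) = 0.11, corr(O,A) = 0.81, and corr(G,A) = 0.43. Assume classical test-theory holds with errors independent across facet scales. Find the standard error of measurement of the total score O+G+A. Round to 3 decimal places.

10.869

Var(total) = 1374 + 1306.48 = 2680.48.
True-score variance = 1255.86 + 1306.48 = 2562.34, so reliability = 0.9559.
Error variance = 2680.48 − 2562.34 = 118.142; SEM = √118.142 = 10.869.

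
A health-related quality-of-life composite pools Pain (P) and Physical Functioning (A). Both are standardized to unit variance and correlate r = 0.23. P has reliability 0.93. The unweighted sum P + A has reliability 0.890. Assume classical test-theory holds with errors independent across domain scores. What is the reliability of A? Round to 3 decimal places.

Var(P+A) = 2 + 2·0.23 = 2.460.
True-score variance = ρ_P + ρ_A + 2·0.23, so 0.890 = (0.93 + ρ_A + 0.46) / 2.460.
ρ_A = 0.890·2.460 − 0.93 − 0.46 = 0.799.

0.799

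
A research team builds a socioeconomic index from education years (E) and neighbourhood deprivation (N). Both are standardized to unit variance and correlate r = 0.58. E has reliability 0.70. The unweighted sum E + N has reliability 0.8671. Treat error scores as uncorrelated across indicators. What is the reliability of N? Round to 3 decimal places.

0.880

Var(E+N) = 2 + 2·0.58 = 3.160.
True-score variance = ρ_E + ρ_N + 2·0.58, so 0.8671 = (0.70 + ρ_N + 1.16) / 3.160.
ρ_N = 0.8671·3.160 − 0.70 − 1.16 = 0.880.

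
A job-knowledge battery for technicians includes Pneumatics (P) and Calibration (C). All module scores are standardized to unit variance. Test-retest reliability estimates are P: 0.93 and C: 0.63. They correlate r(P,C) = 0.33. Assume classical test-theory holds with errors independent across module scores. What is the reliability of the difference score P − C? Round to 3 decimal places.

0.672

Var(P−C) = 1 + 1 − 2·0.33 = 2 − 0.66 = 1.34.
With uncorrelated errors the cross-covariances are all true-score covariance, so they carry over unchanged; only the diagonal terms shrink to ρᵢσᵢ².
True-score variance = [0.93 + 0.63] − 0.66 = 1.56 − 0.66 = 0.9.
Reliability = 0.9 / 1.34 = 0.672.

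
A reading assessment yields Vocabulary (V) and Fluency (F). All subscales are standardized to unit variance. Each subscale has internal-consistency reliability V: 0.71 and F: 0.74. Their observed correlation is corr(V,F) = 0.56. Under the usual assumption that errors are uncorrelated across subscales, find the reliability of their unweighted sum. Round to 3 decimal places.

Var(V+F) = 2 + 2·[0.56] = 2 + 1.12 = 3.12.
Under uncorrelated errors the observed covariances equal the true-score covariances, so only the own-variance terms attenuate.
True-score variance = [0.71 + 0.74] + 1.12 = 1.45 + 1.12 = 2.57.
Reliability = 2.57 / 3.12 = 0.824.

0.824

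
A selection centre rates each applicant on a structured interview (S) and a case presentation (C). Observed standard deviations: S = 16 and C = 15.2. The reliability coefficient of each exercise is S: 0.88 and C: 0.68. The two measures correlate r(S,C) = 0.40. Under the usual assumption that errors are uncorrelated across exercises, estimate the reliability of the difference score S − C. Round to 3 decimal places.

0.642

Var(S−C) = 16² + 15.2² − 2·16·15.2·0.40 = 487.04 − 194.56 = 292.48.
Under uncorrelated errors the observed covariances equal the true-score covariances, so only the own-variance terms attenuate.
True-score variance = [16²·0.88 + 15.2²·0.68] − 194.56 = 382.387 − 194.56 = 187.827.
Reliability = 187.827 / 292.48 = 0.642.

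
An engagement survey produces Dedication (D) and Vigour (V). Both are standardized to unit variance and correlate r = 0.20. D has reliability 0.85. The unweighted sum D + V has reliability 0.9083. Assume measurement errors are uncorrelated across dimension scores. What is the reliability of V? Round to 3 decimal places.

0.930

Var(D+V) = 2 + 2·0.20 = 2.400.
True-score variance = ρ_D + ρ_V + 2·0.20, so 0.9083 = (0.85 + ρ_V + 0.40) / 2.400.
ρ_V = 0.9083·2.400 − 0.85 − 0.40 = 0.930.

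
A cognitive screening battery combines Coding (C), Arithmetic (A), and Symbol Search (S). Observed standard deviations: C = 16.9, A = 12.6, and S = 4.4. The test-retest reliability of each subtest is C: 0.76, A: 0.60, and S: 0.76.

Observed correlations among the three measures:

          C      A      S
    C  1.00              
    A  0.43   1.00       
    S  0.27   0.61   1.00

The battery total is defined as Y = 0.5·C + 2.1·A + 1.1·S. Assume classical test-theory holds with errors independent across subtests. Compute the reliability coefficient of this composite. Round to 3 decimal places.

0.740

Var(Y) = 0.5²·16.9² + 2.1²·12.6² + 1.1²·4.4² + 2·[1.05·16.9·12.6·0.43 + 0.55·16.9·4.4·0.27 + 2.31·12.6·4.4·0.61] = 794.96 + 370.611 = 1165.57.
Under uncorrelated errors the observed covariances equal the true-score covariances, so only the own-variance terms attenuate.
True-score variance = [0.5²·16.9²·0.76 + 2.1²·12.6²·0.60 + 1.1²·4.4²·0.76] + 370.611 = 492.148 + 370.611 = 862.759.
Reliability = 862.759 / 1165.57 = 0.740.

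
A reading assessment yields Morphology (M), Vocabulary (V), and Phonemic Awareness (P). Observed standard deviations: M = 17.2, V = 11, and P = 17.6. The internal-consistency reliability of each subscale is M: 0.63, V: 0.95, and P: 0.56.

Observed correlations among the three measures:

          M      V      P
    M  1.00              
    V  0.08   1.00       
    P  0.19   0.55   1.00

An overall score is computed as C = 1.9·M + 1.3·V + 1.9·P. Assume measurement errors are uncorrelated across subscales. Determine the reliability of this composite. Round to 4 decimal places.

0.7366

Var(C) = 1.9²·17.2² + 1.3²·11² + 1.9²·17.6² + 2·[2.47·17.2·11·0.08 + 3.61·17.2·17.6·0.19 + 2.47·11·17.6·0.55] = 2390.71 + 1016.05 = 3406.76.
Under uncorrelated errors the observed covariances equal the true-score covariances, so only the own-variance terms attenuate.
True-score variance = [1.9²·17.2²·0.63 + 1.3²·11²·0.95 + 1.9²·17.6²·0.56] + 1016.05 = 1493.31 + 1016.05 = 2509.36.
Reliability = 2509.36 / 3406.76 = 0.7366.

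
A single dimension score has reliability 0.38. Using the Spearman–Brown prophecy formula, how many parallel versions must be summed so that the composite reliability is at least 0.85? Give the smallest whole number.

k ≥ ρ*(1−ρ₁)/(ρ₁(1−ρ*)) = 0.85·0.62 / (0.38·0.15) = 9.246.
Smallest integer k = 10.

10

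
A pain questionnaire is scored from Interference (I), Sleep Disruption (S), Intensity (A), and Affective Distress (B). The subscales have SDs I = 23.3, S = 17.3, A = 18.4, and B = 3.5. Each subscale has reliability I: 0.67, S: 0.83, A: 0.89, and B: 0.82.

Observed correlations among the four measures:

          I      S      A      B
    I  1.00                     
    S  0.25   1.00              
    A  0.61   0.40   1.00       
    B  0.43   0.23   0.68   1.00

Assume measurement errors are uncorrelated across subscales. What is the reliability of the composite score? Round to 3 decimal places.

Var(I+S+A+B) = 23.3² + 17.3² + 18.4² + 3.5² + 2·[23.3·17.3·0.25 + 23.3·18.4·0.61 + 23.3·3.5·0.43 + 17.3·18.4·0.40 + 17.3·3.5·0.23 + 18.4·3.5·0.68] = 1192.99 + 1164.81 = 2357.8.
With uncorrelated errors the cross-covariances are all true-score covariance, so they carry over unchanged; only the diagonal terms shrink to ρᵢσᵢ².
True-score variance = [23.3²·0.67 + 17.3²·0.83 + 18.4²·0.89 + 3.5²·0.82] + 1164.81 = 923.51 + 1164.81 = 2088.32.
Reliability = 2088.32 / 2357.8 = 0.886.

0.886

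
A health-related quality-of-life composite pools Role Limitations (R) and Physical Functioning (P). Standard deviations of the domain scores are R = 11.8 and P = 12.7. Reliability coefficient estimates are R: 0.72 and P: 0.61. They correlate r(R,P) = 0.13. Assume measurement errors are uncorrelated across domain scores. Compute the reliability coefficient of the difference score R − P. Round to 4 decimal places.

Var(R−P) = 11.8² + 12.7² − 2·11.8·12.7·0.13 = 300.53 − 38.9636 = 261.566.
Because errors are independent across components, Cov(Tᵢ,Tⱼ) = Cov(Xᵢ,Xⱼ); the off-diagonal part of the true-score variance is the same as above.
True-score variance = [11.8²·0.72 + 12.7²·0.61] − 38.9636 = 198.64 − 38.9636 = 159.676.
Reliability = 159.676 / 261.566 = 0.6105.

0.6105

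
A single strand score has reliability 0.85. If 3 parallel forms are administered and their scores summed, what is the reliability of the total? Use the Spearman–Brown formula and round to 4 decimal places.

ρ_k = kρ / (1 + (k−1)ρ) = 3·0.85 / (1 + 2·0.85) = 2.550 / 2.700 = 0.9444.

0.9444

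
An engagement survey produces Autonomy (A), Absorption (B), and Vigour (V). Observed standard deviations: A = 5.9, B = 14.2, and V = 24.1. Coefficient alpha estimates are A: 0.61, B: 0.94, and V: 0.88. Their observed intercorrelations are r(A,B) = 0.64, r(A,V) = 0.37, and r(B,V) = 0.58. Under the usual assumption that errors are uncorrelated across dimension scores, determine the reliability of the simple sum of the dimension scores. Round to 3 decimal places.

Var(A+B+V) = 5.9² + 14.2² + 24.1² + 2·[5.9·14.2·0.64 + 5.9·24.1·0.37 + 14.2·24.1·0.58] = 817.26 + 609.434 = 1426.69.
With uncorrelated errors the cross-covariances are all true-score covariance, so they carry over unchanged; only the diagonal terms shrink to ρᵢσᵢ².
True-score variance = [5.9²·0.61 + 14.2²·0.94 + 24.1²·0.88] + 609.434 = 721.889 + 609.434 = 1331.32.
Reliability = 1331.32 / 1426.69 = 0.933.

0.933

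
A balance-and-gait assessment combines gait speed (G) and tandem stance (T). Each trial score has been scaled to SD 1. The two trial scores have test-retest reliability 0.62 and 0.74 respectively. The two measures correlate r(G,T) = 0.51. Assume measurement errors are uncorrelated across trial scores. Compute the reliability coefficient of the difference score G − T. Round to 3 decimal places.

0.347

Var(G−T) = 1 + 1 − 2·0.51 = 2 − 1.02 = 0.98.
With uncorrelated errors the cross-covariances are all true-score covariance, so they carry over unchanged; only the diagonal terms shrink to ρᵢσᵢ².
True-score variance = [0.62 + 0.74] − 1.02 = 1.36 − 1.02 = 0.34.
Reliability = 0.34 / 0.98 = 0.347.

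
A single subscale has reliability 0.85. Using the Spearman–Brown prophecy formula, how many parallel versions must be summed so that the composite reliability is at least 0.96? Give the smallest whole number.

k ≥ ρ*(1−ρ₁)/(ρ₁(1−ρ*)) = 0.96·0.15 / (0.85·0.04) = 4.235.
Smallest integer k = 5.

5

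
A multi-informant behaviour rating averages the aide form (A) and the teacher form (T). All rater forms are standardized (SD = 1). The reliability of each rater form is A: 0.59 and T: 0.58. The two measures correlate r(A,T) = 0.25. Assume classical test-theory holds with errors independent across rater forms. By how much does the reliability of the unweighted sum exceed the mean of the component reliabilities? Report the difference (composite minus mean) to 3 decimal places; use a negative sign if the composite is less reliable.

Var(sum) = 2 + 0.5 = 2.5; true-score variance = 1.17 + 0.5 = 1.67; composite reliability = 0.6680.
Mean component reliability = 0.5850.
Difference = 0.6680 − 0.5850 = 0.083.

0.083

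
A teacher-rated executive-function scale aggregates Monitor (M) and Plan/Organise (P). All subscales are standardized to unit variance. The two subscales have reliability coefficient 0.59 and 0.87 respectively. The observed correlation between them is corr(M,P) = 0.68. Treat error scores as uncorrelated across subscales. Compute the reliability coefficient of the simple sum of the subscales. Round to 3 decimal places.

Var(M+P) = 2 + 2·[0.68] = 2 + 1.36 = 3.36.
Because errors are independent across components, Cov(Tᵢ,Tⱼ) = Cov(Xᵢ,Xⱼ); the off-diagonal part of the true-score variance is the same as above.
True-score variance = [0.59 + 0.87] + 1.36 = 1.46 + 1.36 = 2.82.
Reliability = 2.82 / 3.36 = 0.839.

0.839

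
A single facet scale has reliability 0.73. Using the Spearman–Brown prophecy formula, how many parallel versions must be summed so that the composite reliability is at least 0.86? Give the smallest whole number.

k ≥ ρ*(1−ρ₁)/(ρ₁(1−ρ*)) = 0.86·0.27 / (0.73·0.14) = 2.272.
Smallest integer k = 3.

3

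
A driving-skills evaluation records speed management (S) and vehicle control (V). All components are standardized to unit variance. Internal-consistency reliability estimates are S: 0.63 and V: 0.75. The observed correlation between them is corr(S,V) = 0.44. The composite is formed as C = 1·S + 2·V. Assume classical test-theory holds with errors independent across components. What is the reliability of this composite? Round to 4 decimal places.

Var(C) = 1 + 2² + 2·[2·0.44] = 5 + 1.76 = 6.76.
Because errors are independent across components, Cov(Tᵢ,Tⱼ) = Cov(Xᵢ,Xⱼ); the off-diagonal part of the true-score variance is the same as above.
True-score variance = [0.63 + 2²·0.75] + 1.76 = 3.63 + 1.76 = 5.39.
Reliability = 5.39 / 6.76 = 0.7973.

0.7973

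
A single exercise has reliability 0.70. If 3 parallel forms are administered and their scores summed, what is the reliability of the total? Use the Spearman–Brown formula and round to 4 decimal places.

0.8750

ρ_k = kρ / (1 + (k−1)ρ) = 3·0.70 / (1 + 2·0.70) = 2.100 / 2.400 = 0.8750.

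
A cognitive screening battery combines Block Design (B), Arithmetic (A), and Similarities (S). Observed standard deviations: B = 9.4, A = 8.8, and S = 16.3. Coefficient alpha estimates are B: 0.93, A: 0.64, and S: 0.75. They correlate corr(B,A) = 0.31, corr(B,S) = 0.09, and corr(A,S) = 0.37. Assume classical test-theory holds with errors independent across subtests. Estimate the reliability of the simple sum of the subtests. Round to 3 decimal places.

Var(B+A+S) = 9.4² + 8.8² + 16.3² + 2·[9.4·8.8·0.31 + 9.4·16.3·0.09 + 8.8·16.3·0.37] = 431.49 + 185.012 = 616.502.
Because errors are independent across components, Cov(Tᵢ,Tⱼ) = Cov(Xᵢ,Xⱼ); the off-diagonal part of the true-score variance is the same as above.
True-score variance = [9.4²·0.93 + 8.8²·0.64 + 16.3²·0.75] + 185.012 = 331.004 + 185.012 = 516.015.
Reliability = 516.015 / 616.502 = 0.837.

0.837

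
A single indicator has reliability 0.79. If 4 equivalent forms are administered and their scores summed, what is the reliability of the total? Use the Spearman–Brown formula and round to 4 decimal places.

ρ_k = kρ / (1 + (k−1)ρ) = 4·0.79 / (1 + 3·0.79) = 3.160 / 3.370 = 0.9377.

0.9377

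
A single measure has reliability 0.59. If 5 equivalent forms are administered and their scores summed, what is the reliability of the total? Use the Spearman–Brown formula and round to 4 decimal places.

0.8780

ρ_k = kρ / (1 + (k−1)ρ) = 5·0.59 / (1 + 4·0.59) = 2.950 / 3.360 = 0.8780.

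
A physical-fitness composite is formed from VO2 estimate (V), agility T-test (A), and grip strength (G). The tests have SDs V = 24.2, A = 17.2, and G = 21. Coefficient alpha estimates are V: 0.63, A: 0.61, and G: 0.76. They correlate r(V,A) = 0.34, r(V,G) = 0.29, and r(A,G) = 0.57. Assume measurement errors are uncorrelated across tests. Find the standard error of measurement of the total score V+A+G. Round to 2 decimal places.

20.93

Var(total) = 1322.48 + 989.567 = 2312.05.
True-score variance = 884.576 + 989.567 = 1874.14, so reliability = 0.8106.
Error variance = 2312.05 − 1874.14 = 437.904; SEM = √437.904 = 20.93.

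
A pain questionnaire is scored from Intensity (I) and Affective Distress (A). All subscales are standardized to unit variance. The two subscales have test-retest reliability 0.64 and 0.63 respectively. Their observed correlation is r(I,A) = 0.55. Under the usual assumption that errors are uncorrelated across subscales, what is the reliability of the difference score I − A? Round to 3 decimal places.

0.189

Var(I−A) = 1 + 1 − 2·0.55 = 2 − 1.1 = 0.9.
Under uncorrelated errors the observed covariances equal the true-score covariances, so only the own-variance terms attenuate.
True-score variance = [0.64 + 0.63] − 1.1 = 1.27 − 1.1 = 0.17.
Reliability = 0.17 / 0.9 = 0.189.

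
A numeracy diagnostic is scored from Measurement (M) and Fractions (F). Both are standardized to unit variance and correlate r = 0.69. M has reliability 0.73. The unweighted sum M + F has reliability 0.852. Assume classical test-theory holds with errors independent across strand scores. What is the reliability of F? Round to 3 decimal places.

Var(M+F) = 2 + 2·0.69 = 3.380.
True-score variance = ρ_M + ρ_F + 2·0.69, so 0.852 = (0.73 + ρ_F + 1.38) / 3.380.
ρ_F = 0.852·3.380 − 0.73 − 1.38 = 0.770.

0.770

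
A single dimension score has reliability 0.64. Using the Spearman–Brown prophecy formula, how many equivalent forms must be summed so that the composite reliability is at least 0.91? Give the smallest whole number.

k ≥ ρ*(1−ρ₁)/(ρ₁(1−ρ*)) = 0.91·0.36 / (0.64·0.09) = 5.688.
Smallest integer k = 6.

6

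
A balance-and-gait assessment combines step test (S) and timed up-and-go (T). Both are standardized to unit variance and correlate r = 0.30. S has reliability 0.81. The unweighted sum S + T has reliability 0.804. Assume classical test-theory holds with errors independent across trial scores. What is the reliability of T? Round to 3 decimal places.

Var(S+T) = 2 + 2·0.30 = 2.600.
True-score variance = ρ_S + ρ_T + 2·0.30, so 0.804 = (0.81 + ρ_T + 0.60) / 2.600.
ρ_T = 0.804·2.600 − 0.81 − 0.60 = 0.680.

0.680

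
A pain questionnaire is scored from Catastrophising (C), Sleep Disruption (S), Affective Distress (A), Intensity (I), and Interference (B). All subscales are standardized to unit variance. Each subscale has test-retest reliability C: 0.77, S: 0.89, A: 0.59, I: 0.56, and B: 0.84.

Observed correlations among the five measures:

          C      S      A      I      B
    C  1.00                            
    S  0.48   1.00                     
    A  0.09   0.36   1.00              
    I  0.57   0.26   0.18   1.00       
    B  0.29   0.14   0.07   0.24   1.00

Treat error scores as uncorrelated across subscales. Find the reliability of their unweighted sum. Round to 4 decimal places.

Var(C+S+A+I+B) = 5 + 2·[0.48 + 0.09 + 0.57 + 0.29 + 0.36 + 0.26 + 0.14 + 0.18 + 0.07 + 0.24] = 5 + 5.36 = 10.36.
Under uncorrelated errors the observed covariances equal the true-score covariances, so only the own-variance terms attenuate.
True-score variance = [0.77 + 0.89 + 0.59 + 0.56 + 0.84] + 5.36 = 3.65 + 5.36 = 9.01.
Reliability = 9.01 / 10.36 = 0.8697.

0.8697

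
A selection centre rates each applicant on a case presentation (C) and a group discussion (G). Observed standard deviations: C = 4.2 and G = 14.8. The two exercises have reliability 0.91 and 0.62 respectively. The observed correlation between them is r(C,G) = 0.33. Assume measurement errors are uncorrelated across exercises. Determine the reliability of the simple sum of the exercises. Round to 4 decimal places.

0.6946

Var(C+G) = 4.2² + 14.8² + 2·[4.2·14.8·0.33] = 236.68 + 41.0256 = 277.706.
With uncorrelated errors the cross-covariances are all true-score covariance, so they carry over unchanged; only the diagonal terms shrink to ρᵢσᵢ².
True-score variance = [4.2²·0.91 + 14.8²·0.62] + 41.0256 = 151.857 + 41.0256 = 192.883.
Reliability = 192.883 / 277.706 = 0.6946.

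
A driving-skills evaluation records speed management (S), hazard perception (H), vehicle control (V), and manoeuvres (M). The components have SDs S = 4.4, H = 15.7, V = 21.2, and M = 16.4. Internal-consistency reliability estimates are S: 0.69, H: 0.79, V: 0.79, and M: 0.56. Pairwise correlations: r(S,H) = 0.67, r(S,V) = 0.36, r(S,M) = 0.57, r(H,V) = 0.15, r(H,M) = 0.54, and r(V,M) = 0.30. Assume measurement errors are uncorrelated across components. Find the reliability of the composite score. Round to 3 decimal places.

0.851

Var(S+H+V+M) = 4.4² + 15.7² + 21.2² + 16.4² + 2·[4.4·15.7·0.67 + 4.4·21.2·0.36 + 4.4·16.4·0.57 + 15.7·21.2·0.15 + 15.7·16.4·0.54 + 21.2·16.4·0.30] = 984.25 + 828.53 = 1812.78.
Because errors are independent across components, Cov(Tᵢ,Tⱼ) = Cov(Xᵢ,Xⱼ); the off-diagonal part of the true-score variance is the same as above.
True-score variance = [4.4²·0.69 + 15.7²·0.79 + 21.2²·0.79 + 16.4²·0.56] + 828.53 = 713.761 + 828.53 = 1542.29.
Reliability = 1542.29 / 1812.78 = 0.851.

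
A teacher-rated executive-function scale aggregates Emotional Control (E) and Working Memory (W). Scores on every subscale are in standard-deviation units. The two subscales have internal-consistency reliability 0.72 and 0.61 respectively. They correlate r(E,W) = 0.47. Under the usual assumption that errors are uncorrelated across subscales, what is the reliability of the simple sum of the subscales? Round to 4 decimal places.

0.7721

Var(E+W) = 2 + 2·[0.47] = 2 + 0.94 = 2.94.
Because errors are independent across components, Cov(Tᵢ,Tⱼ) = Cov(Xᵢ,Xⱼ); the off-diagonal part of the true-score variance is the same as above.
True-score variance = [0.72 + 0.61] + 0.94 = 1.33 + 0.94 = 2.27.
Reliability = 2.27 / 2.94 = 0.7721.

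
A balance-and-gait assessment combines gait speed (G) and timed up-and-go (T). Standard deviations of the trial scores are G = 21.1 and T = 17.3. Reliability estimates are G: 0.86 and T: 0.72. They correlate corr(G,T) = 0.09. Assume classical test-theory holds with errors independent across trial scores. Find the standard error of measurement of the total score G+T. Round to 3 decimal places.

Var(total) = 744.5 + 65.7054 = 810.205.
True-score variance = 598.369 + 65.7054 = 664.075, so reliability = 0.8196.
Error variance = 810.205 − 664.075 = 146.131; SEM = √146.131 = 12.088.

12.088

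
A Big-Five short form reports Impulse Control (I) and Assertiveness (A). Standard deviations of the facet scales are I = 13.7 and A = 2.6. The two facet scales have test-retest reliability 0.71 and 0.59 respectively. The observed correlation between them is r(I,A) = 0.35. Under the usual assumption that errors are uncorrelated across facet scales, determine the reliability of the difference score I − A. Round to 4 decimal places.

Var(I−A) = 13.7² + 2.6² − 2·13.7·2.6·0.35 = 194.45 − 24.934 = 169.516.
With uncorrelated errors the cross-covariances are all true-score covariance, so they carry over unchanged; only the diagonal terms shrink to ρᵢσᵢ².
True-score variance = [13.7²·0.71 + 2.6²·0.59] − 24.934 = 137.248 − 24.934 = 112.314.
Reliability = 112.314 / 169.516 = 0.6626.

0.6626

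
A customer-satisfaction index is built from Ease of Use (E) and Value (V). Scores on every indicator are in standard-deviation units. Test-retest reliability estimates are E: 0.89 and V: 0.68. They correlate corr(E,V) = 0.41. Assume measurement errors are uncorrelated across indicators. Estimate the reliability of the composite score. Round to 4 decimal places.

0.8475

Var(E+V) = 2 + 2·[0.41] = 2 + 0.82 = 2.82.
Because errors are independent across components, Cov(Tᵢ,Tⱼ) = Cov(Xᵢ,Xⱼ); the off-diagonal part of the true-score variance is the same as above.
True-score variance = [0.89 + 0.68] + 0.82 = 1.57 + 0.82 = 2.39.
Reliability = 2.39 / 2.82 = 0.8475.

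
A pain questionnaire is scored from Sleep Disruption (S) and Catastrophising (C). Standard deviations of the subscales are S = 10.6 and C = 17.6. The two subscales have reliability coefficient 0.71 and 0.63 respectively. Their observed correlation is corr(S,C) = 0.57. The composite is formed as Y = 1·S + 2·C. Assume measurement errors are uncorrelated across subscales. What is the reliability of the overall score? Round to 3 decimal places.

Var(Y) = 10.6² + 2²·17.6² + 2·[2·10.6·17.6·0.57] = 1351.4 + 425.357 = 1776.76.
Under uncorrelated errors the observed covariances equal the true-score covariances, so only the own-variance terms attenuate.
True-score variance = [10.6²·0.71 + 2²·17.6²·0.63] + 425.357 = 860.371 + 425.357 = 1285.73.
Reliability = 1285.73 / 1776.76 = 0.724.

0.724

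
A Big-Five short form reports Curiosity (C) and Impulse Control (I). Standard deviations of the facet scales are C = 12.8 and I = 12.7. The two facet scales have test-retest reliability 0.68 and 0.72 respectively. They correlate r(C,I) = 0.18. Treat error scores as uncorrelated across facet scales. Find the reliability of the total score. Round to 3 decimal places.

Var(C+I) = 12.8² + 12.7² + 2·[12.8·12.7·0.18] = 325.13 + 58.5216 = 383.652.
Because errors are independent across components, Cov(Tᵢ,Tⱼ) = Cov(Xᵢ,Xⱼ); the off-diagonal part of the true-score variance is the same as above.
True-score variance = [12.8²·0.68 + 12.7²·0.72] + 58.5216 = 227.54 + 58.5216 = 286.062.
Reliability = 286.062 / 383.652 = 0.746.

0.746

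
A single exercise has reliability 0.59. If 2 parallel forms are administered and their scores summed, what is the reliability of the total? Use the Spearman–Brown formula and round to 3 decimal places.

0.742

ρ_k = kρ / (1 + (k−1)ρ) = 2·0.59 / (1 + 1·0.59) = 1.180 / 1.590 = 0.742.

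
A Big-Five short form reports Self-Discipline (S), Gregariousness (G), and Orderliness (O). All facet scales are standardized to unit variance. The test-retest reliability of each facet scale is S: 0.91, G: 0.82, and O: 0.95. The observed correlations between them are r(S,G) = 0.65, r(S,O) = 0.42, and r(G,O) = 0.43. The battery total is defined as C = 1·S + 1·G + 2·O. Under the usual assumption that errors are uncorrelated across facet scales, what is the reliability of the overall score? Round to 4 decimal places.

Var(C) = 1 + 1 + 2² + 2·[0.65 + 2·0.42 + 2·0.43] = 6 + 4.7 = 10.7.
Because errors are independent across components, Cov(Tᵢ,Tⱼ) = Cov(Xᵢ,Xⱼ); the off-diagonal part of the true-score variance is the same as above.
True-score variance = [0.91 + 0.82 + 2²·0.95] + 4.7 = 5.53 + 4.7 = 10.23.
Reliability = 10.23 / 10.7 = 0.9561.

0.9561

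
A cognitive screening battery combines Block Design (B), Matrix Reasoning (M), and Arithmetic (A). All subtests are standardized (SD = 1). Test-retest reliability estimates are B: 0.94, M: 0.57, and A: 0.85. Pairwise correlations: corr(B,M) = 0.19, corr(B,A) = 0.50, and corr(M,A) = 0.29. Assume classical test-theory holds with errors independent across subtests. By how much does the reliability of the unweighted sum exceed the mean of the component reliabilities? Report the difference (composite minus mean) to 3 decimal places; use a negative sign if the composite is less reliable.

0.084

Var(sum) = 3 + 1.96 = 4.96; true-score variance = 2.36 + 1.96 = 4.32; composite reliability = 0.8710.
Mean component reliability = 0.7867.
Difference = 0.8710 − 0.7867 = 0.084.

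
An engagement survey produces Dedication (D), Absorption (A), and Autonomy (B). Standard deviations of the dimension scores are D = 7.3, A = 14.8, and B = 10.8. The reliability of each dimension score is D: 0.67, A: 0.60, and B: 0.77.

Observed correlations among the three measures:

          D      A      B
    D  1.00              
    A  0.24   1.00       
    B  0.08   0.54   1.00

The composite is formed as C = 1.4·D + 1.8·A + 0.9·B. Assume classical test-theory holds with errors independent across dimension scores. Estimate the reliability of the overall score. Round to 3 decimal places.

Var(C) = 1.4²·7.3² + 1.8²·14.8² + 0.9²·10.8² + 2·[2.52·7.3·14.8·0.24 + 1.26·7.3·10.8·0.08 + 1.62·14.8·10.8·0.54] = 908.616 + 426.235 = 1334.85.
Because errors are independent across components, Cov(Tᵢ,Tⱼ) = Cov(Xᵢ,Xⱼ); the off-diagonal part of the true-score variance is the same as above.
True-score variance = [1.4²·7.3²·0.67 + 1.8²·14.8²·0.60 + 0.9²·10.8²·0.77] + 426.235 = 568.543 + 426.235 = 994.778.
Reliability = 994.778 / 1334.85 = 0.745.

0.745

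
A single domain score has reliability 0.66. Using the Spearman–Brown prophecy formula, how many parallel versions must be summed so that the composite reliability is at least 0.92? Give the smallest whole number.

6

k ≥ ρ*(1−ρ₁)/(ρ₁(1−ρ*)) = 0.92·0.34 / (0.66·0.08) = 5.924.
Smallest integer k = 6.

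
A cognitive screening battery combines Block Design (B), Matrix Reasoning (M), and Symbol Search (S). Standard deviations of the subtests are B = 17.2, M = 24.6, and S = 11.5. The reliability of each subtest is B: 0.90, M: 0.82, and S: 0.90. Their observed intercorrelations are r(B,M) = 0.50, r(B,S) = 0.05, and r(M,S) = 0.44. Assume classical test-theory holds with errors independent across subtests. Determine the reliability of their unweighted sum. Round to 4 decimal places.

Var(B+M+S) = 17.2² + 24.6² + 11.5² + 2·[17.2·24.6·0.50 + 17.2·11.5·0.05 + 24.6·11.5·0.44] = 1033.25 + 691.852 = 1725.1.
With uncorrelated errors the cross-covariances are all true-score covariance, so they carry over unchanged; only the diagonal terms shrink to ρᵢσᵢ².
True-score variance = [17.2²·0.90 + 24.6²·0.82 + 11.5²·0.90] + 691.852 = 881.512 + 691.852 = 1573.36.
Reliability = 1573.36 / 1725.1 = 0.9120.

0.9120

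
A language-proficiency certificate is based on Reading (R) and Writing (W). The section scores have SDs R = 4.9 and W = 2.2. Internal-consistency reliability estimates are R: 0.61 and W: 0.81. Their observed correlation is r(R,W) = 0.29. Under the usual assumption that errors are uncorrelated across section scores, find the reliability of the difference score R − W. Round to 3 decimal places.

Var(R−W) = 4.9² + 2.2² − 2·4.9·2.2·0.29 = 28.85 − 6.2524 = 22.5976.
With uncorrelated errors the cross-covariances are all true-score covariance, so they carry over unchanged; only the diagonal terms shrink to ρᵢσᵢ².
True-score variance = [4.9²·0.61 + 2.2²·0.81] − 6.2524 = 18.5665 − 6.2524 = 12.3141.
Reliability = 12.3141 / 22.5976 = 0.545.

0.545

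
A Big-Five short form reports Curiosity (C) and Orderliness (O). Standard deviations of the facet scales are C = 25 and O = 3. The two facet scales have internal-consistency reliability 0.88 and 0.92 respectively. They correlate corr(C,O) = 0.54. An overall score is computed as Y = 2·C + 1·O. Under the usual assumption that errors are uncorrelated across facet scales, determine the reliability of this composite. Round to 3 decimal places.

Var(Y) = 2²·25² + 3² + 2·[2·25·3·0.54] = 2509 + 162 = 2671.
With uncorrelated errors the cross-covariances are all true-score covariance, so they carry over unchanged; only the diagonal terms shrink to ρᵢσᵢ².
True-score variance = [2²·25²·0.88 + 3²·0.92] + 162 = 2208.28 + 162 = 2370.28.
Reliability = 2370.28 / 2671 = 0.887.

0.887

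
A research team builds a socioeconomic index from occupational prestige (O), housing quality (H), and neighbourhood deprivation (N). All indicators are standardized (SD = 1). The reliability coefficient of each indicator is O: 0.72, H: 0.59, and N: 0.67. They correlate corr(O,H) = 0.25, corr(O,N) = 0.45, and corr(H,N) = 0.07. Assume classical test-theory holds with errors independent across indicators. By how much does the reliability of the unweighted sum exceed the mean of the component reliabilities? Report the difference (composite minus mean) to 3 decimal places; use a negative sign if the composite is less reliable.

0.115

Var(sum) = 3 + 1.54 = 4.54; true-score variance = 1.98 + 1.54 = 3.52; composite reliability = 0.7753.
Mean component reliability = 0.6600.
Difference = 0.7753 − 0.6600 = 0.115.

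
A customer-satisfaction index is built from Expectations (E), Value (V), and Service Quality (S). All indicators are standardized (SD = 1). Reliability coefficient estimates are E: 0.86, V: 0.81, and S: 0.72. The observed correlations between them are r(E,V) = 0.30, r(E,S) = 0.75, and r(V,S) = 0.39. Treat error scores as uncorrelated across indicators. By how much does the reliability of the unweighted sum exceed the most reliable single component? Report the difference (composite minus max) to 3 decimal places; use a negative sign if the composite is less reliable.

0.036

Var(sum) = 3 + 2.88 = 5.88; true-score variance = 2.39 + 2.88 = 5.27; composite reliability = 0.8963.
Max component reliability = 0.8600.
Difference = 0.8963 − 0.8600 = 0.036.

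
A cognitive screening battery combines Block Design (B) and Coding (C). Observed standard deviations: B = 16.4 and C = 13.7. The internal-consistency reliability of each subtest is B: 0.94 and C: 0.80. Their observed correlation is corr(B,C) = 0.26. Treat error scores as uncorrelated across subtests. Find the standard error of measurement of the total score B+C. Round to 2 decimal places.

7.33

Var(total) = 456.65 + 116.834 = 573.484.
True-score variance = 402.974 + 116.834 = 519.808, so reliability = 0.9064.
Error variance = 573.484 − 519.808 = 53.6756; SEM = √53.6756 = 7.33.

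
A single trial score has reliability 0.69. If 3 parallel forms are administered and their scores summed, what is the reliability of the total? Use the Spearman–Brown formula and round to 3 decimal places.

0.870

ρ_k = kρ / (1 + (k−1)ρ) = 3·0.69 / (1 + 2·0.69) = 2.070 / 2.380 = 0.870.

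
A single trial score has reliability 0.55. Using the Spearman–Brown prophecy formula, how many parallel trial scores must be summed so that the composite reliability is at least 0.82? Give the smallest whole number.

4

k ≥ ρ*(1−ρ₁)/(ρ₁(1−ρ*)) = 0.82·0.45 / (0.55·0.18) = 3.727.
Smallest integer k = 4.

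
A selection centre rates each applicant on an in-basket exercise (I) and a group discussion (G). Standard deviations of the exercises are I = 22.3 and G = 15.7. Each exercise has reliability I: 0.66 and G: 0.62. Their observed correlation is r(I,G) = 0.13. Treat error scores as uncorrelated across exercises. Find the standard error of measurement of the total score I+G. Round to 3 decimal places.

Var(total) = 743.78 + 91.0286 = 834.809.
True-score variance = 481.035 + 91.0286 = 572.064, so reliability = 0.6853.
Error variance = 834.809 − 572.064 = 262.745; SEM = √262.745 = 16.209.

16.209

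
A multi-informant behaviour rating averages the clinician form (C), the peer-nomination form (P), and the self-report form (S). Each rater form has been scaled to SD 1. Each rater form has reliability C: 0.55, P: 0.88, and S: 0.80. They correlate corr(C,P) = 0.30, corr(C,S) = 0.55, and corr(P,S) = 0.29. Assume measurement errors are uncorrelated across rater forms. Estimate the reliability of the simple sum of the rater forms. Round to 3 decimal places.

0.854

Var(C+P+S) = 3 + 2·[0.30 + 0.55 + 0.29] = 3 + 2.28 = 5.28.
With uncorrelated errors the cross-covariances are all true-score covariance, so they carry over unchanged; only the diagonal terms shrink to ρᵢσᵢ².
True-score variance = [0.55 + 0.88 + 0.80] + 2.28 = 2.23 + 2.28 = 4.51.
Reliability = 4.51 / 5.28 = 0.854.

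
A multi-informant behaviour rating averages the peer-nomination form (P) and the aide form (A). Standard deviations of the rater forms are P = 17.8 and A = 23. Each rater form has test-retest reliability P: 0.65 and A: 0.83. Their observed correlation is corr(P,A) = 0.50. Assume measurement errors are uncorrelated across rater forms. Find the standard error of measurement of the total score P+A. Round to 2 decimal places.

Var(total) = 845.84 + 409.4 = 1255.24.
True-score variance = 645.016 + 409.4 = 1054.42, so reliability = 0.8400.
Error variance = 1255.24 − 1054.42 = 200.824; SEM = √200.824 = 14.17.

14.17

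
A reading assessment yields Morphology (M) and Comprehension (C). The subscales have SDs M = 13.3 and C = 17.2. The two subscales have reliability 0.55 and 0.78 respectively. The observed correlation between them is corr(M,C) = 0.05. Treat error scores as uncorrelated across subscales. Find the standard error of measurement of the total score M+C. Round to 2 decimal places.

12.03

Var(total) = 472.73 + 22.876 = 495.606.
True-score variance = 328.045 + 22.876 = 350.921, so reliability = 0.7081.
Error variance = 495.606 − 350.921 = 144.685; SEM = √144.685 = 12.03.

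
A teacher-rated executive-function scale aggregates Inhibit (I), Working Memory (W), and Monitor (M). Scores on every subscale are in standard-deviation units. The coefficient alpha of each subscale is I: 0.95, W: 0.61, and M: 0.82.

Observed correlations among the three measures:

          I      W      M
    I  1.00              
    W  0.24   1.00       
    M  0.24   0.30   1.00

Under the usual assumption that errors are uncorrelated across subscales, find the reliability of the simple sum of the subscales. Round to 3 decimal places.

Var(I+W+M) = 3 + 2·[0.24 + 0.24 + 0.30] = 3 + 1.56 = 4.56.
With uncorrelated errors the cross-covariances are all true-score covariance, so they carry over unchanged; only the diagonal terms shrink to ρᵢσᵢ².
True-score variance = [0.95 + 0.61 + 0.82] + 1.56 = 2.38 + 1.56 = 3.94.
Reliability = 3.94 / 4.56 = 0.864.

0.864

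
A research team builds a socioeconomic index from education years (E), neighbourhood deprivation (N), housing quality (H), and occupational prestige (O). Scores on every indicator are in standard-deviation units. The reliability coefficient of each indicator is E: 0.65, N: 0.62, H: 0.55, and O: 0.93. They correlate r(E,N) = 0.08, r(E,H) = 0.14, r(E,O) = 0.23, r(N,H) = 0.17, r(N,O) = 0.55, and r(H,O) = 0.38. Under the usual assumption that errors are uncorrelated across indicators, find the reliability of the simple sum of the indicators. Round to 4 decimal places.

0.8239

Var(E+N+H+O) = 4 + 2·[0.08 + 0.14 + 0.23 + 0.17 + 0.55 + 0.38] = 4 + 3.1 = 7.1.
Under uncorrelated errors the observed covariances equal the true-score covariances, so only the own-variance terms attenuate.
True-score variance = [0.65 + 0.62 + 0.55 + 0.93] + 3.1 = 2.75 + 3.1 = 5.85.
Reliability = 5.85 / 7.1 = 0.8239.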